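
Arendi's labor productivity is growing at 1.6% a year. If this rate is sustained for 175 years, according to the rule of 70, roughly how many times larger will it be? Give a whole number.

≈ 16 times

At 1.6% one doubling takes ≈ 43.75 years; 175 years is 4 of them, so ×16.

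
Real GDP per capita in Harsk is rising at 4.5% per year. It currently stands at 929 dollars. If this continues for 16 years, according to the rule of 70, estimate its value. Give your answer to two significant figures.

about 1900 dollars

It doubles every 70/4.5 ≈ 15.56 years, so 16 years is 1.03 doublings.
2^1.03 ≈ 2.04; 929 × 2.04 ≈ 1900 dollars.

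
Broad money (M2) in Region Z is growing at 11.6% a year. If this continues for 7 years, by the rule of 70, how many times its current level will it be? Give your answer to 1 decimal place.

2.2 times

Doubles every ≈ 6.03 years (70/11.6).
7 years is 1.16 doublings; 2^1.16 ≈ 2.2×.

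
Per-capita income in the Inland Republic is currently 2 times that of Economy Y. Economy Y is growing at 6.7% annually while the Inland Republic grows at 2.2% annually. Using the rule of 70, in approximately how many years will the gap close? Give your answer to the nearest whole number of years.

The growth-rate gap is 6.7% − 2.2% = 4.5 percentage points.
So the ratio between them halves every 70/4.5 ≈ 15.56 years.
A 2 times gap closes after 1 halving: 1 × 15.56 ≈ 16 years.

around 16 years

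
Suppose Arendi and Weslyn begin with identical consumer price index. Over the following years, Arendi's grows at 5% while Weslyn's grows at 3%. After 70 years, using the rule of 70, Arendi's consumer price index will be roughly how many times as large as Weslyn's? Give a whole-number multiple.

roughly 4 times

Rate gap = 5% − 3% = 2 points.
The ratio doubles every 70/2 ≈ 35.00 years.
70/35.00 ≈ 2.00 doublings → ratio ≈ 2^2.00 ≈ 4.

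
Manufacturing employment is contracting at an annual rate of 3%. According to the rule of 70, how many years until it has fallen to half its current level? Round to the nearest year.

Falling at 3%, it halves about every 70/3 = 23.33 years.

≈ 23 years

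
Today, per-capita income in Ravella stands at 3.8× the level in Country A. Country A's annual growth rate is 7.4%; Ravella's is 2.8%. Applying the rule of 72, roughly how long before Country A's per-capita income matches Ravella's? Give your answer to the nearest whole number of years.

The growth-rate gap is 7.4% − 2.8% = 4.6 percentage points.
So the ratio between them halves every 72/4.6 ≈ 15.65 years.
A 3.8× gap takes log₂(3.8) ≈ 1.93 halvings to close: 1.93 × 15.65 ≈ 30 years.

roughly 30 years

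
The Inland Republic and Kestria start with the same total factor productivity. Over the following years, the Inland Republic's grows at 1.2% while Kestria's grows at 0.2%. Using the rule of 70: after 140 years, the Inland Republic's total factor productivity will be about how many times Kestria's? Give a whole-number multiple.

approximately 4 times

the Inland Republic pulls ahead at 1 pp per year, so the ratio doubles every 70/1 ≈ 70.00 years.
In 140 years that's 2.00 doublings: 2^2.00 ≈ 4.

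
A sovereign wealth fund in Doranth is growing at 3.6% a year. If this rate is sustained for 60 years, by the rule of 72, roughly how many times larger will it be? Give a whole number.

At 3.6% one doubling takes ≈ 20.00 years; 60 years is 3 of them, so ×8.

8 times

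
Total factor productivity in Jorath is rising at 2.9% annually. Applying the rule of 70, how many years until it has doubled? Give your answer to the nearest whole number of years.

about 24 years

At 2.9%, doubling takes about 70/2.9 = 24.14 years.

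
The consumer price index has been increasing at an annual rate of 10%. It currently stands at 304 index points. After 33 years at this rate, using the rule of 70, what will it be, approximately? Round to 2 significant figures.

Doubling time ≈ 70/10 = 7.00 years.
33 years is 33/7.00 ≈ 4.71 doublings, a factor of 2^4.71 ≈ 26.17.
304 × 26.17 ≈ 8000 index points.

≈ 8000 index points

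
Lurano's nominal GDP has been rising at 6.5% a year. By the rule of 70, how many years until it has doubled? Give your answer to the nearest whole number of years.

At 6.5%, doubling takes about 70/6.5 = 10.77 years.

about 11 years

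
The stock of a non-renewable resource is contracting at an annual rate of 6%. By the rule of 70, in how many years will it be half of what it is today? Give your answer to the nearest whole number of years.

Falling at 6%, it halves about every 70/6 = 11.67 years.

roughly 12 years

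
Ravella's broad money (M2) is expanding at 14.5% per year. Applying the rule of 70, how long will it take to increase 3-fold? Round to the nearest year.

around 8 years

At 14.5% it doubles every 70/14.5 ≈ 4.83 years.
3× is log₂ 3 ≈ 1.58 doublings, so ≈ 1.58 × 4.83 = 8 years.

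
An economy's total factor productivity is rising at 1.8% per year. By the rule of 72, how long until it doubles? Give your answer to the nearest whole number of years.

At 1.8%, doubling takes about 72/1.8 = 40.00 years.

≈ 40 years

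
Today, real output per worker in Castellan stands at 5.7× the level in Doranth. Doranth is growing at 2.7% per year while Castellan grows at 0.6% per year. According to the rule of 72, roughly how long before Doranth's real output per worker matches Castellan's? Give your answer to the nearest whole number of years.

about 86 years

What matters is the difference: 2.1 pp.
Rule of 72 on the gap: the ratio halves every 72/2.1 ≈ 34.29 years.
A 5.7× gap takes log₂(5.7) ≈ 2.51 halvings to close: 2.51 × 34.29 ≈ 86 years.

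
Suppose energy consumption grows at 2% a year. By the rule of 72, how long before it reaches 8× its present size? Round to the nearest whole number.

One doubling takes 72/2 = 36.00 years.
Getting to 8× needs 3 doublings: 3 × 36.00 ≈ 108 years.

108 years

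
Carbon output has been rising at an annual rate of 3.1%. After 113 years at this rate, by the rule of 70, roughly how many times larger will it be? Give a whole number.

approximately 32 times

Doubling time ≈ 70/3.1 = 22.58 years.
113/22.58 ≈ 5 doublings, so about 2^5 = 32×.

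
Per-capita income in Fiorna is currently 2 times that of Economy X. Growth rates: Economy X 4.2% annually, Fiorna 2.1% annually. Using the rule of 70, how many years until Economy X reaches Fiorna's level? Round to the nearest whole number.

around 33 years

The growth-rate gap is 4.2% − 2.1% = 2.1 percentage points.
So the ratio between them halves every 70/2.1 ≈ 33.33 years.
A 2 times gap closes after 1 halving: 1 × 33.33 ≈ 33 years.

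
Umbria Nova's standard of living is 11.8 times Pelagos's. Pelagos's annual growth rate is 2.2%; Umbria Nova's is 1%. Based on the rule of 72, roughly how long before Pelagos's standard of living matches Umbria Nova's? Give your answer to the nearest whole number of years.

The growth-rate gap is 2.2% − 1% = 1.2 percentage points.
So the ratio between them halves every 72/1.2 ≈ 60.00 years.
An 11.8 times gap takes log₂(11.8) ≈ 3.56 halvings to close: 3.56 × 60.00 ≈ 214 years.

≈ 214 years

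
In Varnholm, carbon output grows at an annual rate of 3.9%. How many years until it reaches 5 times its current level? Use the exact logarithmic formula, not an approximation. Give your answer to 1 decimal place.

42.1 years

t = ln(5) / ln(1 + 0.039) = 1.6094 / 0.038259 ≈ 42.07.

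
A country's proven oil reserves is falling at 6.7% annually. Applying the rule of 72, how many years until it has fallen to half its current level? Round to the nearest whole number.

about 11 years

The rule works in reverse for decay: 72/6.7 ≈ 10.75 years to halve.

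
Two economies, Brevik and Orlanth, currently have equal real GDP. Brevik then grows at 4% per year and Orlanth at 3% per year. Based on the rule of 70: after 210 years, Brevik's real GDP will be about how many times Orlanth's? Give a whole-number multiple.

approximately 8 times

Rate gap = 4% − 3% = 1 point.
The ratio doubles every 70/1 ≈ 70.00 years.
210/70.00 ≈ 3.00 doublings → ratio ≈ 2^3.00 ≈ 8.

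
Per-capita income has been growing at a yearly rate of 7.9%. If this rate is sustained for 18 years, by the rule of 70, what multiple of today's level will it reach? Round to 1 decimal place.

Doubling time ≈ 70/7.9 = 8.86 years.
18 years / 8.86 ≈ 2.03 doublings → factor 2^2.03 ≈ 4.1.

4.1 times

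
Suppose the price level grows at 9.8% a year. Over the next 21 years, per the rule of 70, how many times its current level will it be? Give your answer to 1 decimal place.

≈ 7.7 times

Doubling time ≈ 70/9.8 = 7.14 years.
21 years / 7.14 ≈ 2.94 doublings → factor 2^2.94 ≈ 7.7.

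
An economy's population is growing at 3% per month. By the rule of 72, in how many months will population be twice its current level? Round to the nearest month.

around 24 months

72/3 ≈ 24.00, so it doubles roughly every 24 months.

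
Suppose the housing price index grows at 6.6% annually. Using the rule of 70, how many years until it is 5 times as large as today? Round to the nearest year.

At 6.6% it doubles every 70/6.6 ≈ 10.61 years.
Reaching 5× takes log₂(5) ≈ 2.32 doublings.
2.32 × 10.61 ≈ 25 years.

about 25 years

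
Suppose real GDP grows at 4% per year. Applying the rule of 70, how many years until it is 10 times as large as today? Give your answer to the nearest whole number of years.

≈ 58 years

At 4% it doubles every 70/4 ≈ 17.50 years.
Reaching 10× takes log₂(10) ≈ 3.32 doublings.
3.32 × 17.50 ≈ 58 years.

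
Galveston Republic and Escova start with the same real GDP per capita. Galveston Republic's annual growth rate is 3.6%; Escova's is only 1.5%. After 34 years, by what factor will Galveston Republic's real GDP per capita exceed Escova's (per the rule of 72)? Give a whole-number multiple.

roughly 2 times

Galveston Republic pulls ahead at 2.1 pp per year, so the ratio doubles every 72/2.1 ≈ 34.29 years.
In 34 years that's 0.99 doublings: 2^0.99 ≈ 2.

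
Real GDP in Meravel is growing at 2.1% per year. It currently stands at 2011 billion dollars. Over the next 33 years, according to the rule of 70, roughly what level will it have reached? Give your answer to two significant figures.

around 4000 billion dollars

Doubling time ≈ 70/2.1 = 33.33 years.
33 years is 33/33.33 ≈ 0.99 doublings, a factor of 2^0.99 ≈ 1.99.
2011 × 1.99 ≈ 4000 billion dollars.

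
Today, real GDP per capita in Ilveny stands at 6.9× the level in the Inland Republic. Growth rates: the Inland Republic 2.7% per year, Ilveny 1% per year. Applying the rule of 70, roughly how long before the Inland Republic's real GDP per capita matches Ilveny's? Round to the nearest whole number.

The growth-rate gap is 2.7% − 1% = 1.7 percentage points.
So the ratio between them halves every 70/1.7 ≈ 41.18 years.
A 6.9× gap takes log₂(6.9) ≈ 2.79 halvings to close: 2.79 × 41.18 ≈ 115 years.

approximately 115 years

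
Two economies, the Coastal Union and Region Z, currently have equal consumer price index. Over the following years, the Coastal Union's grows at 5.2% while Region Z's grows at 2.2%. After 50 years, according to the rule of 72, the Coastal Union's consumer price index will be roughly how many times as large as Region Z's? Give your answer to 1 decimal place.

roughly 4.2 times

Rate gap = 5.2% − 2.2% = 3 points.
The ratio doubles every 72/3 ≈ 24.00 years.
50/24.00 ≈ 2.08 doublings → ratio ≈ 2^2.08 ≈ 4.2.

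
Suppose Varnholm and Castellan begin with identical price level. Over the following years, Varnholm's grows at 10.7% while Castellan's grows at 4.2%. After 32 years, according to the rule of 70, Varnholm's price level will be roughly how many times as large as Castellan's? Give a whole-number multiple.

8 times

Only the 6.5-point difference matters.
70/6.5 ≈ 10.77 years per doubling of the ratio; 32 years gives 2.97 doublings, so ≈ 8×.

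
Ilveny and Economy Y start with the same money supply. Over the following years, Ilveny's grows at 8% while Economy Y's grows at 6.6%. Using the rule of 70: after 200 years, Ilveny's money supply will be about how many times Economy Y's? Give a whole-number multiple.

Ilveny pulls ahead at 1.4 pp per year, so the ratio doubles every 70/1.4 ≈ 50.00 years.
In 200 years that's 4.00 doublings: 2^4.00 ≈ 16.

around 16 times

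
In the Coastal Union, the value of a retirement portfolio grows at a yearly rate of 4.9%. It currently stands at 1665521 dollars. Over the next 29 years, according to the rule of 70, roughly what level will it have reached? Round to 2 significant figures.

Doubling time ≈ 70/4.9 = 14.29 years.
29 years is 29/14.29 ≈ 2.03 doublings, a factor of 2^2.03 ≈ 4.08.
1665521 × 4.08 ≈ 6800000 dollars.

approximately 6800000 dollars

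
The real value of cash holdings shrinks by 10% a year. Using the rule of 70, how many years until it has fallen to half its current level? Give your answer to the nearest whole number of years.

Halving time ≈ 70 / 10 = 7.00 → 7 years.

roughly 7 years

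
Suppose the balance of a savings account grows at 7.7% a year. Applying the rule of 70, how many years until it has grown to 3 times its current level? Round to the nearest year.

approximately 14 years

Doubling time ≈ 70/7.7 = 9.09 years.
Reaching 3× takes log₂(3) ≈ 1.58 doublings.
1.58 × 9.09 ≈ 14 years.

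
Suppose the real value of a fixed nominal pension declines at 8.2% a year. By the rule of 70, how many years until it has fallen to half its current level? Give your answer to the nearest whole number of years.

approximately 9 years

Falling at 8.2%, it halves about every 70/8.2 = 8.54 years.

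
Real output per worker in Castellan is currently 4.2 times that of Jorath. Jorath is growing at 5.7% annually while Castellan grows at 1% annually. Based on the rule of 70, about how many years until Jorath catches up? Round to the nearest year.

Jorath gains on Castellan at 5.7% − 1% = 4.7 points a year.
At that relative rate the gap halves every 70/4.7 ≈ 14.89 years.
A 4.2 times gap takes log₂(4.2) ≈ 2.07 halvings to close: 2.07 × 14.89 ≈ 31 years.

around 31 years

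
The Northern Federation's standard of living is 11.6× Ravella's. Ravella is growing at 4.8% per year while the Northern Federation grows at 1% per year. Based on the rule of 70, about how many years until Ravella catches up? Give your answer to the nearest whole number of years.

approximately 65 years

Ravella gains on the Northern Federation at 4.8% − 1% = 3.8 points a year.
At that relative rate the gap halves every 70/3.8 ≈ 18.42 years.
An 11.6× gap takes log₂(11.6) ≈ 3.54 halvings to close: 3.54 × 18.42 ≈ 65 years.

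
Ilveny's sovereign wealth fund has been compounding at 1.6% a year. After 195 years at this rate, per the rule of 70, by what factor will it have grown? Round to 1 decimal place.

around 22.0 times

Doubles every ≈ 43.75 years (70/1.6).
195 years is 4.46 doublings; 2^4.46 ≈ 22.0×.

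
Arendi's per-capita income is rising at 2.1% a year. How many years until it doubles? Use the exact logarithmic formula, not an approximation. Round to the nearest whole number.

33 years

t = ln(2) / ln(1 + 0.021) = 0.6931 / 0.020783 ≈ 33.35.
≈ 33 years.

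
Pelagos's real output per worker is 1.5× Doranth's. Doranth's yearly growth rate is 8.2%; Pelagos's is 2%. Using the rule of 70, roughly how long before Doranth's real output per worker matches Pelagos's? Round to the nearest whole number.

roughly 7 years

Doranth gains on Pelagos at 8.2% − 2% = 6.2 points a year.
At that relative rate the gap halves every 70/6.2 ≈ 11.29 years.
A 1.5× gap takes log₂(1.5) ≈ 0.58 halvings to close: 0.58 × 11.29 ≈ 7 years.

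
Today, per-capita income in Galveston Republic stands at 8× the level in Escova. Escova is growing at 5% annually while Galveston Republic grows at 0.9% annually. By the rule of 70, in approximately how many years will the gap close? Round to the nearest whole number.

51 years

Escova gains on Galveston Republic at 5% − 0.9% = 4.1 points a year.
At that relative rate the gap halves every 70/4.1 ≈ 17.07 years.
An 8× gap closes after 3 halvings: 3 × 17.07 ≈ 51 years.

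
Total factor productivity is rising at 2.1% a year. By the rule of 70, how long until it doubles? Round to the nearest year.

roughly 33 years

At 2.1%, doubling takes about 70/2.1 = 33.33 years.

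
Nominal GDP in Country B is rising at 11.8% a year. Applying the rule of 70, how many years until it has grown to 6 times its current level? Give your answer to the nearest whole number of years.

≈ 15 years

At 11.8% it doubles every 70/11.8 ≈ 5.93 years.
6× is log₂ 6 ≈ 2.58 doublings, so ≈ 2.58 × 5.93 = 15 years.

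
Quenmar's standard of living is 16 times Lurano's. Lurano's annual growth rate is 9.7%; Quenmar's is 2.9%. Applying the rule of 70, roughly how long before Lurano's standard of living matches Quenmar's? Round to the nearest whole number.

What matters is the difference: 6.8 pp.
Rule of 70 on the gap: the ratio halves every 70/6.8 ≈ 10.29 years.
A 16 times gap closes after 4 halvings: 4 × 10.29 ≈ 41 years.

about 41 years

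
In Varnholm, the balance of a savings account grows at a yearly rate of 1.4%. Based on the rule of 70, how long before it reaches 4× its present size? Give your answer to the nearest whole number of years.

approximately 100 years

Doubling time ≈ 70/1.4 = 50.00 years.
4× is 2 doublings, so 2 × 50.00 ≈ 100 years.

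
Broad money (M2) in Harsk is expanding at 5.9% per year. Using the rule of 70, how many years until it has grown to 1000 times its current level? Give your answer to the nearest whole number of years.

One doubling takes 70/5.9 = 11.86 years.
1000× is log₂ 1000 ≈ 9.97 doublings, so ≈ 9.97 × 11.86 = 118 years.

≈ 118 years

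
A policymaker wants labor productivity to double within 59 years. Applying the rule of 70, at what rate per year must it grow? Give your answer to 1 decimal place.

70 / 59 ≈ 1.19, so about 1.2% per year.

around 1.2% per year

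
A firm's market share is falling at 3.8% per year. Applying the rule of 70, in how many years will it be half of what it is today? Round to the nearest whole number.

approximately 18 years

The rule works in reverse for decay: 70/3.8 ≈ 18.42 years to halve.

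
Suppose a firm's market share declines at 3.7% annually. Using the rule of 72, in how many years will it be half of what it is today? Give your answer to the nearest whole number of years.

≈ 19 years

The rule works in reverse for decay: 72/3.7 ≈ 19.46 years to halve.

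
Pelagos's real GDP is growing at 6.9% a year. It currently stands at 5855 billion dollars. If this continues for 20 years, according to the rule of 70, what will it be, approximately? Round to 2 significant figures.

Doubling time ≈ 70/6.9 = 10.14 years.
20 years is 20/10.14 ≈ 1.97 doublings, a factor of 2^1.97 ≈ 3.92.
5855 × 3.92 ≈ 23000 billion dollars.

about 23000 billion dollars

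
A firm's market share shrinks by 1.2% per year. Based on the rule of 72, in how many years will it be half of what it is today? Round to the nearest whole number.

approximately 60 years

Falling at 1.2%, it halves about every 72/1.2 = 60.00 years.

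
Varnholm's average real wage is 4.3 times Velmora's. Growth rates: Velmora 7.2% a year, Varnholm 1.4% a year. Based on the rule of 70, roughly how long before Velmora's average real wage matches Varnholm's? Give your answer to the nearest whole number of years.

The growth-rate gap is 7.2% − 1.4% = 5.8 percentage points.
So the ratio between them halves every 70/5.8 ≈ 12.07 years.
A 4.3 times gap takes log₂(4.3) ≈ 2.10 halvings to close: 2.10 × 12.07 ≈ 25 years.

around 25 years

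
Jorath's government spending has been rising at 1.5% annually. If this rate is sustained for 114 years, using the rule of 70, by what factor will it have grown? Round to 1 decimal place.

Doubles every ≈ 46.67 years (70/1.5).
114 years is 2.44 doublings; 2^2.44 ≈ 5.4×.

around 5.4 times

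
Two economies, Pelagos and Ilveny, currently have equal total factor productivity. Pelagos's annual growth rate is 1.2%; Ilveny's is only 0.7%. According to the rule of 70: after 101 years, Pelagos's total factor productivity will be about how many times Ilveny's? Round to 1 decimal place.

approximately 1.6 times

Rate gap = 1.2% − 0.7% = 0.5 points.
The ratio doubles every 70/0.5 ≈ 140.00 years.
101/140.00 ≈ 0.72 doublings → ratio ≈ 2^0.72 ≈ 1.6.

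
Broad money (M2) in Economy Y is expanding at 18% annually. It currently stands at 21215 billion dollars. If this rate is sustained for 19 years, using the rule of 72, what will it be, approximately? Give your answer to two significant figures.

approximately 570000 billion dollars

It doubles every 72/18 ≈ 4.00 years, so 19 years is 4.75 doublings.
2^4.75 ≈ 26.91; 21215 × 26.91 ≈ 570000 billion dollars.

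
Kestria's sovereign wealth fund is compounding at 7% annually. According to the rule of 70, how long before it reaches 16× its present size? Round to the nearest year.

Doubling time ≈ 70/7 = 10.00 years.
Getting to 16× needs 4 doublings: 4 × 10.00 ≈ 40 years.

around 40 years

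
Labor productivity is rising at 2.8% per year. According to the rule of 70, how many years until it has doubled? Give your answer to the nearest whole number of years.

At 2.8%, doubling takes about 70/2.8 = 25.00 years.

approximately 25 years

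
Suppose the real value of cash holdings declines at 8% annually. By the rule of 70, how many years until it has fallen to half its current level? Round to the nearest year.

Falling at 8%, it halves about every 70/8 = 8.75 years.

approximately 9 years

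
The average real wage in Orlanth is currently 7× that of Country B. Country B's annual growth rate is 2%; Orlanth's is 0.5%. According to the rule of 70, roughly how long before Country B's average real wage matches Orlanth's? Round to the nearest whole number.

What matters is the difference: 1.5 pp.
Rule of 70 on the gap: the ratio halves every 70/1.5 ≈ 46.67 years.
A 7× gap takes log₂(7) ≈ 2.81 halvings to close: 2.81 × 46.67 ≈ 131 years.

about 131 years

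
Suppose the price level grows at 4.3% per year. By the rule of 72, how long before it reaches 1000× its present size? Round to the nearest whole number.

At 4.3% it doubles every 72/4.3 ≈ 16.74 years.
1000× is log₂ 1000 ≈ 9.97 doublings, so ≈ 9.97 × 16.74 = 167 years.

around 167 years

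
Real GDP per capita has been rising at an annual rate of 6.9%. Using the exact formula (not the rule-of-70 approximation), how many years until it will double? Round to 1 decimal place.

t = ln(2) / ln(1 + 0.069) = 0.6931 / 0.066724 ≈ 10.39.

10.4 years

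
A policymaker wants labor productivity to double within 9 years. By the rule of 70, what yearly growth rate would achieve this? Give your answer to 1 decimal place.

≈ 7.8%

70 / 9 ≈ 7.78, so about 7.8% per year.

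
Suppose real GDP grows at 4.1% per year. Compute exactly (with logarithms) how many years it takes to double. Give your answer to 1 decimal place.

t = ln(2) / ln(1 + 0.041) = 0.6931 / 0.040182 ≈ 17.25.

17.3 years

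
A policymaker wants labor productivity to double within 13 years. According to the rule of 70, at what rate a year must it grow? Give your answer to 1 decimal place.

70 / 13 ≈ 5.38, so about 5.4% a year.

5.4% a year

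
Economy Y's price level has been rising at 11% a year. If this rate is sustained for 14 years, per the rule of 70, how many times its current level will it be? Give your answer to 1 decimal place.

Doubles every ≈ 6.36 years (70/11).
14 years is 2.20 doublings; 2^2.20 ≈ 4.6×.

roughly 4.6 times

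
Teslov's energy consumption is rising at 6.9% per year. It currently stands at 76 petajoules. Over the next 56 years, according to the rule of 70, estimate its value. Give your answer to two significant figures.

about 3500 petajoules

Doubling time ≈ 70/6.9 = 10.14 years.
56 years is 56/10.14 ≈ 5.52 doublings, a factor of 2^5.52 ≈ 45.89.
76 × 45.89 ≈ 3500 petajoules.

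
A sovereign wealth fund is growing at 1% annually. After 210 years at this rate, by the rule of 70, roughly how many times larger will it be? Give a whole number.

At 1% one doubling takes ≈ 70.00 years; 210 years is 3 of them, so ×8.

about 8 times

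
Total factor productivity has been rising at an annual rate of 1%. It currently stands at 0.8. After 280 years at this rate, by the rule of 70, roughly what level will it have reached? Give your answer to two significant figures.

approximately 13

Doubling time ≈ 70/1 = 70.00 years.
280 years is 280/70.00 ≈ 4.00 doublings, a factor of 2^4.00 ≈ 16.00.
0.8 × 16.00 ≈ 13.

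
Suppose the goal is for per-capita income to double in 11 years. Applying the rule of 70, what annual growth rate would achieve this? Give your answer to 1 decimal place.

roughly 6.4%

70 / 11 ≈ 6.36, so about 6.4% annually.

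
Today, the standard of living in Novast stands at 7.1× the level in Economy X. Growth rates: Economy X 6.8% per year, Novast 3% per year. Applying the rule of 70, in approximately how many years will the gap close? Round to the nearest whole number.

roughly 52 years

The growth-rate gap is 6.8% − 3% = 3.8 percentage points.
So the ratio between them halves every 70/3.8 ≈ 18.42 years.
A 7.1× gap takes log₂(7.1) ≈ 2.83 halvings to close: 2.83 × 18.42 ≈ 52 years.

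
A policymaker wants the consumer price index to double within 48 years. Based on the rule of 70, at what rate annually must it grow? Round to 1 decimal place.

1.5%

70 / 48 ≈ 1.46, so about 1.5% annually.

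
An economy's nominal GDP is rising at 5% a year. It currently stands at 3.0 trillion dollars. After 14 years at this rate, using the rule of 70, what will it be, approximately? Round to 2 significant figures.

6.0 trillion dollars

Doubling time ≈ 70/5 = 14.00 years.
14 years is 14/14.00 ≈ 1.00 doublings, a factor of 2^1.00 ≈ 2.00.
3.0 × 2.00 ≈ 6.0 trillion dollars.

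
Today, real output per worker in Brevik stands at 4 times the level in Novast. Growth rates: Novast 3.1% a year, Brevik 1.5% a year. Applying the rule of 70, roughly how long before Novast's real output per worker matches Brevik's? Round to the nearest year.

The growth-rate gap is 3.1% − 1.5% = 1.6 percentage points.
So the ratio between them halves every 70/1.6 ≈ 43.75 years.
A 4 times gap closes after 2 halvings: 2 × 43.75 ≈ 88 years.

roughly 88 years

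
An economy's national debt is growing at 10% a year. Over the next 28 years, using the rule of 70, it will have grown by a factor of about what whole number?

At 10% one doubling takes ≈ 7.00 years; 28 years is 4 of them, so ×16.

16 times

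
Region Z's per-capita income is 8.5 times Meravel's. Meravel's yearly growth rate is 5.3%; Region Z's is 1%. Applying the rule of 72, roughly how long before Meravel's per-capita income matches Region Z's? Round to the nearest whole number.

Meravel gains on Region Z at 5.3% − 1% = 4.3 points a year.
At that relative rate the gap halves every 72/4.3 ≈ 16.74 years.
An 8.5 times gap takes log₂(8.5) ≈ 3.09 halvings to close: 3.09 × 16.74 ≈ 52 years.

≈ 52 years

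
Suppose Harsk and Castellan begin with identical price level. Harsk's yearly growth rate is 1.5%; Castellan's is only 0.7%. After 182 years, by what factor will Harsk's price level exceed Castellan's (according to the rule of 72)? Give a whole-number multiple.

4 times

Only the 0.8-point difference matters.
72/0.8 ≈ 90.00 years per doubling of the ratio; 182 years gives 2.02 doublings, so ≈ 4×.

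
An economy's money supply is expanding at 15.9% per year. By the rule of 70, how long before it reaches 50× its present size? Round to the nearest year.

Doubling time ≈ 70/15.9 = 4.40 years.
50× is log₂ 50 ≈ 5.64 doublings, so ≈ 5.64 × 4.40 = 25 years.

roughly 25 years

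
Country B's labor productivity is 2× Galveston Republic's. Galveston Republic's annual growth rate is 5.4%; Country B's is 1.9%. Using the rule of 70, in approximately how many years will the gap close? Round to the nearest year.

approximately 20 years

What matters is the difference: 3.5 pp.
Rule of 70 on the gap: the ratio halves every 70/3.5 ≈ 20.00 years.
A 2× gap closes after 1 halving: 1 × 20.00 ≈ 20 years.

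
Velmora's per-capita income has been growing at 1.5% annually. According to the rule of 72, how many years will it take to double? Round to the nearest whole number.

about 48 years

At 1.5%, doubling takes about 72/1.5 = 48.00 years.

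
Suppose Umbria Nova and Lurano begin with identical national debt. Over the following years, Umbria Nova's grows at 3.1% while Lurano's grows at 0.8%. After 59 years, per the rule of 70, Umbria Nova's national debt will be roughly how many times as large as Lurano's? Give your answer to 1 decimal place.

Umbria Nova pulls ahead at 2.3 pp per year, so the ratio doubles every 70/2.3 ≈ 30.43 years.
In 59 years that's 1.94 doublings: 2^1.94 ≈ 3.8.

around 3.8 times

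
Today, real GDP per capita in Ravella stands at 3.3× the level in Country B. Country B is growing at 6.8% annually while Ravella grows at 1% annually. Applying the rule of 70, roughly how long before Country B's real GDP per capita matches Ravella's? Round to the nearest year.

What matters is the difference: 5.8 pp.
Rule of 70 on the gap: the ratio halves every 70/5.8 ≈ 12.07 years.
A 3.3× gap takes log₂(3.3) ≈ 1.72 halvings to close: 1.72 × 12.07 ≈ 21 years.

around 21 years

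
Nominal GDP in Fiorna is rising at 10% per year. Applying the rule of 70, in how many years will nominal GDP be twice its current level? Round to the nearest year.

Doubling time ≈ 70 / 10 = 7.00 years.

approximately 7 years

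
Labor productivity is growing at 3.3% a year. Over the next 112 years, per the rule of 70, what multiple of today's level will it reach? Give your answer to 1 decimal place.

Doubles every ≈ 21.21 years (70/3.3).
112 years is 5.28 doublings; 2^5.28 ≈ 38.9×.

≈ 38.9 times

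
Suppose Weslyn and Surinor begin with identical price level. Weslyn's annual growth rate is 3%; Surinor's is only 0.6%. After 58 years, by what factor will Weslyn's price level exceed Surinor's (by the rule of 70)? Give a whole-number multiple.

Only the 2.4-point difference matters.
70/2.4 ≈ 29.17 years per doubling of the ratio; 58 years gives 1.99 doublings, so ≈ 4×.

4 times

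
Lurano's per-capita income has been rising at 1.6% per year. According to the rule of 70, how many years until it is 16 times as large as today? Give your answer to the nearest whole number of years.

175 years

Doubling time ≈ 70/1.6 = 43.75 years.
16 = 2^4, so 4 doublings → 175 years.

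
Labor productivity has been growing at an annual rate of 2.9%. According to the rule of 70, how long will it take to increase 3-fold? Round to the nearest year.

One doubling takes 70/2.9 = 24.14 years.
3× is log₂ 3 ≈ 1.58 doublings, so ≈ 1.58 × 24.14 = 38 years.

about 38 years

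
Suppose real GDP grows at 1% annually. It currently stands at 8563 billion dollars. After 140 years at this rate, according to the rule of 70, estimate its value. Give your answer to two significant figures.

It doubles every 70/1 ≈ 70.00 years, so 140 years is 2.00 doublings.
2^2.00 ≈ 4.00; 8563 × 4.00 ≈ 34000 billion dollars.

around 34000 billion dollars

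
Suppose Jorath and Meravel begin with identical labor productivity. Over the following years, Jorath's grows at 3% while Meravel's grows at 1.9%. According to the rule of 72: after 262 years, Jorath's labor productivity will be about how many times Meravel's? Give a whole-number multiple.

approximately 16 times

Only the 1.1-point difference matters.
72/1.1 ≈ 65.45 years per doubling of the ratio; 262 years gives 4.00 doublings, so ≈ 16×.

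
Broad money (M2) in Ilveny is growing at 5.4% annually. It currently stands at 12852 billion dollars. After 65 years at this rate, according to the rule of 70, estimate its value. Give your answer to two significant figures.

It doubles every 70/5.4 ≈ 12.96 years, so 65 years is 5.02 doublings.
2^5.02 ≈ 32.45; 12852 × 32.45 ≈ 420000 billion dollars.

about 420000 billion dollars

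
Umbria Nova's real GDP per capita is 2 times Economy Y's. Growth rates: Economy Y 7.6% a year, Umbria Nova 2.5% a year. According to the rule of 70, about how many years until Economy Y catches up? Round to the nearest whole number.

14 years

Economy Y gains on Umbria Nova at 7.6% − 2.5% = 5.1 points a year.
At that relative rate the gap halves every 70/5.1 ≈ 13.73 years.
A 2 times gap closes after 1 halving: 1 × 13.73 ≈ 14 years.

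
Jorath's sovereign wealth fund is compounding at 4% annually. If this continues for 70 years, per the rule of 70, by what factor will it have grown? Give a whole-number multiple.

approximately 16 times

70/4 ≈ 17.50 years per doubling.
70 years fits 4 doublings: 2^4 = 16.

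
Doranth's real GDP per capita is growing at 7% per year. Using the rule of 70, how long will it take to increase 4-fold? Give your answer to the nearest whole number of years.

At 7% it doubles every 70/7 ≈ 10.00 years.
4 = 2^2, so 2 doublings → 20 years.

≈ 20 years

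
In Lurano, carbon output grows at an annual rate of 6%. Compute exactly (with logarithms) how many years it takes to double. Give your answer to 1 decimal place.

t = ln(2) / ln(1 + 0.06) = 0.6931 / 0.058269 ≈ 11.89.

11.9 years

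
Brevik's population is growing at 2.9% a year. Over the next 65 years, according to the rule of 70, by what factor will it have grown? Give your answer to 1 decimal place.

approximately 6.5 times

Doubles every ≈ 24.14 years (70/2.9).
65 years is 2.69 doublings; 2^2.69 ≈ 6.5×.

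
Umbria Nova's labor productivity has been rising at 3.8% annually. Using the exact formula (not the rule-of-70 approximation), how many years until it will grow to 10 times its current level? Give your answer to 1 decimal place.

61.7 years

t = ln(10) / ln(1 + 0.038) = 2.3026 / 0.037296 ≈ 61.74.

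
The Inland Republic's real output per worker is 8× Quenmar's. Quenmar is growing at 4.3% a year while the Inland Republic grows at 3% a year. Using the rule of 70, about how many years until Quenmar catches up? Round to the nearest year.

What matters is the difference: 1.3 pp.
Rule of 70 on the gap: the ratio halves every 70/1.3 ≈ 53.85 years.
An 8× gap closes after 3 halvings: 3 × 53.85 ≈ 162 years.

about 162 years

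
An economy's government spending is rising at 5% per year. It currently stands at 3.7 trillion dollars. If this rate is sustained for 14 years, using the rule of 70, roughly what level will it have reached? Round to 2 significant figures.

It doubles every 70/5 ≈ 14.00 years, so 14 years is 1.00 doublings.
2^1.00 ≈ 2.00; 3.7 × 2.00 ≈ 7.4 trillion dollars.

7.4 trillion dollars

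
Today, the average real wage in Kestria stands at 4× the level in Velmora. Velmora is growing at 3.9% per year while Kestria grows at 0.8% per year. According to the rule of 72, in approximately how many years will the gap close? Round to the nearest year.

roughly 46 years

The growth-rate gap is 3.9% − 0.8% = 3.1 percentage points.
So the ratio between them halves every 72/3.1 ≈ 23.23 years.
A 4× gap closes after 2 halvings: 2 × 23.23 ≈ 46 years.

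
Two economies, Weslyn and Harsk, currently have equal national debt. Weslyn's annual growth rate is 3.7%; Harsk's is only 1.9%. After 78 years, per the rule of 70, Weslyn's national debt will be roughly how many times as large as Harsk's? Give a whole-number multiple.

Rate gap = 3.7% − 1.9% = 1.8 points.
The ratio doubles every 70/1.8 ≈ 38.89 years.
78/38.89 ≈ 2.01 doublings → ratio ≈ 2^2.01 ≈ 4.

around 4 times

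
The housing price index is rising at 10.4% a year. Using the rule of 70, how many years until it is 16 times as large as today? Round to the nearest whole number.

One doubling takes 70/10.4 = 6.73 years.
16× is 4 doublings, so 4 × 6.73 ≈ 27 years.

roughly 27 years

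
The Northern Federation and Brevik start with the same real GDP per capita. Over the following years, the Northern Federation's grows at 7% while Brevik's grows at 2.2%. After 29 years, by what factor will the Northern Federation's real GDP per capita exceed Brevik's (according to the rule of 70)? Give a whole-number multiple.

around 4 times

Rate gap = 7% − 2.2% = 4.8 points.
The ratio doubles every 70/4.8 ≈ 14.58 years.
29/14.58 ≈ 1.99 doublings → ratio ≈ 2^1.99 ≈ 4.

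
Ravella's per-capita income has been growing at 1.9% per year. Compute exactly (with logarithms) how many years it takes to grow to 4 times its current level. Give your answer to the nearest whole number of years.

74 years

t = ln(4) / ln(1 + 0.019) = 1.3863 / 0.018822 ≈ 73.65.
≈ 74 years.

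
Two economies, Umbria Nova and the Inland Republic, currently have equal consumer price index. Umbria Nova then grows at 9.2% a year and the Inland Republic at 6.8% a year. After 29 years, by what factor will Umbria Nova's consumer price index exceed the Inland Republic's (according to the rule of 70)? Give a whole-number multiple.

approximately 2 times

Rate gap = 9.2% − 6.8% = 2.4 points.
The ratio doubles every 70/2.4 ≈ 29.17 years.
29/29.17 ≈ 0.99 doublings → ratio ≈ 2^0.99 ≈ 2.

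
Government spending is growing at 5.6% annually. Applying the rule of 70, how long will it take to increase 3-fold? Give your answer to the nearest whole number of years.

approximately 20 years

Doubling time ≈ 70/5.6 = 12.50 years.
3× is log₂ 3 ≈ 1.58 doublings, so ≈ 1.58 × 12.50 = 20 years.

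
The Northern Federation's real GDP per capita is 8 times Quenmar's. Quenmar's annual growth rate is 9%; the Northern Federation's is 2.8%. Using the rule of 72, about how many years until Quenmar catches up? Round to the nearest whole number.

The growth-rate gap is 9% − 2.8% = 6.2 percentage points.
So the ratio between them halves every 72/6.2 ≈ 11.61 years.
An 8 times gap closes after 3 halvings: 3 × 11.61 ≈ 35 years.

about 35 years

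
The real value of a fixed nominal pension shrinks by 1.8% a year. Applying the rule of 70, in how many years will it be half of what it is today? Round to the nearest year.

Falling at 1.8%, it halves about every 70/1.8 = 38.89 years.

approximately 39 years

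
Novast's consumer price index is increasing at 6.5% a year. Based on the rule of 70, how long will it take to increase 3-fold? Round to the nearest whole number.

Doubling time ≈ 70/6.5 = 10.77 years.
Reaching 3× takes log₂(3) ≈ 1.58 doublings.
1.58 × 10.77 ≈ 17 years.

≈ 17 years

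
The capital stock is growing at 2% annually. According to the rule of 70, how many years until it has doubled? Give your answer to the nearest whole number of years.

Doubling time ≈ 70 / 2 = 35.00 years.

about 35 years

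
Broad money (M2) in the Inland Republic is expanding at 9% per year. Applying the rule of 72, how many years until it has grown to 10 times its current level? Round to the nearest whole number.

At 9% it doubles every 72/9 ≈ 8.00 years.
10× is log₂ 10 ≈ 3.32 doublings, so ≈ 3.32 × 8.00 = 27 years.

roughly 27 years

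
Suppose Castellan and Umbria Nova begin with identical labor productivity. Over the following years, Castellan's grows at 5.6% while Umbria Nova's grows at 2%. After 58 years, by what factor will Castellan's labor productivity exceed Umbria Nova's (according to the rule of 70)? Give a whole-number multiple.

approximately 8 times

Only the 3.6-point difference matters.
70/3.6 ≈ 19.44 years per doubling of the ratio; 58 years gives 2.98 doublings, so ≈ 8×.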